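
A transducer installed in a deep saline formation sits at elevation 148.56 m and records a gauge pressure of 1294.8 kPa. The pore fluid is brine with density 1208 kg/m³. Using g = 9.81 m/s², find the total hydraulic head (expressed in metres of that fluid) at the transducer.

h ≈ 257.82 m

ψ = P/(ρg) = 1294.8×1000 / (1208 × 9.81) = 109.26 m.
h = z + ψ = 148.56 + 109.26 = 257.82 m.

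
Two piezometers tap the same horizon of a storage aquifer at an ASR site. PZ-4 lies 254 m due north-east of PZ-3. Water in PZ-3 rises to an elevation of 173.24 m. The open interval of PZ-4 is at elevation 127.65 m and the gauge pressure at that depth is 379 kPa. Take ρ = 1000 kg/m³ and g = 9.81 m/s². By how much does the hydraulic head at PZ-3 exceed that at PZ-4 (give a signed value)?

Total head at PZ-3: h = 173.24 m (water level in the piezometer is the total head).
Pressure head at PZ-4: ψ = P/(ρg) = 379×1000 / (1000 × 9.81) = 38.63 m.
Total head at PZ-4: h = z + ψ = 127.65 + 38.63 = 166.28 m.
Head difference: h(PZ-3) − h(PZ-4) = 173.24 − 166.28 = 6.96 m.

Δh ≈ 6.96 m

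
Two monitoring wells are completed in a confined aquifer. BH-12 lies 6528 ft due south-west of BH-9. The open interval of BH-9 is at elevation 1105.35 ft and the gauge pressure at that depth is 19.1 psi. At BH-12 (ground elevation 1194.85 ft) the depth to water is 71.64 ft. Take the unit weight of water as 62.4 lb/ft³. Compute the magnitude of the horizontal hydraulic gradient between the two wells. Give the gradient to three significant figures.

i ≈ 0.00402

Pressure head at BH-9: ψ = 144·P/γ = 144 × 19.1 / 62.4 = 44.08 ft.
Total head at BH-9: h = z + ψ = 1105.35 + 44.08 = 1149.43 ft.
Total head at BH-12: h = 1194.85 − 71.64 = 1123.21 ft.
Head difference: h(BH-9) − h(BH-12) = 1149.43 − 1123.21 = 26.22 ft.
Hydraulic gradient: i = |Δh| / L = 26.22 / 6528 = 0.00402.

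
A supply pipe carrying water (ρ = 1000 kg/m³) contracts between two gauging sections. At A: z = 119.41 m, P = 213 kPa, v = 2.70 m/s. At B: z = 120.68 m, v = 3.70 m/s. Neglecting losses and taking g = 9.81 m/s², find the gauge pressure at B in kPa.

Pressure head at A: ψ₁ = P₁/(ρg) = 213×1000 / (1000 × 9.81) = 21.71 m.
Velocity heads: v₁²/2g = 2.70²/19.62 = 0.372 m; v₂²/2g = 3.70²/19.62 = 0.698 m.
Total head H = z₁ + ψ₁ + v₁²/2g = 119.41 + 21.71 + 0.372 = 141.49 m.
ψ₂ = H − z₂ − v₂²/2g = 141.49 − 120.68 − 0.698 = 20.11 m.
P₂ = ρgψ₂ = 1000 × 9.81 × 20.11 ≈ 197 kPa.

P₂ ≈ 197 kPa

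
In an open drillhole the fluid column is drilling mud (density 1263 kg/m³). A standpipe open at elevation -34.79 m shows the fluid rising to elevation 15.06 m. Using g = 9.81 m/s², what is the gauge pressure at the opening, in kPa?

Pressure head ψ = h − z = 15.06 − (-34.79) = 49.85 m.
P = ρgψ = 1263 × 9.81 × 49.85 = 617643 Pa ≈ 618 kPa.

P ≈ 618 kPa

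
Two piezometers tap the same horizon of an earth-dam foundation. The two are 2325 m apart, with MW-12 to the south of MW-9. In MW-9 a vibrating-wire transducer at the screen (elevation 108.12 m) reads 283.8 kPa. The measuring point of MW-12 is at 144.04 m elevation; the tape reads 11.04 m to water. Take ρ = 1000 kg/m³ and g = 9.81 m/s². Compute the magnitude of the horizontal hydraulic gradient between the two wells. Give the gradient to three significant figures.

Pressure head at MW-9: ψ = P/(ρg) = 283.8×1000 / (1000 × 9.81) = 28.93 m.
Total head at MW-9: h = z + ψ = 108.12 + 28.93 = 137.05 m.
Total head at MW-12: h = 144.04 − 11.04 = 133.00 m.
Head difference: h(MW-9) − h(MW-12) = 137.05 − 133.00 = 4.05 m.
Hydraulic gradient: i = |Δh| / L = 4.05 / 2325 = 0.00174.

i ≈ 0.00174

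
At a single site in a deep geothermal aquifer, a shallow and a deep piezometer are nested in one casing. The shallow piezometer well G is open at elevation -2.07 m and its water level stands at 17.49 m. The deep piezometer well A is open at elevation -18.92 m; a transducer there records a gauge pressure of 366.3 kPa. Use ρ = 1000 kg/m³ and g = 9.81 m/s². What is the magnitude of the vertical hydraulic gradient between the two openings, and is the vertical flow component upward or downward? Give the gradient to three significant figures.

|i_v| ≈ 0.0552; vertical flow is upward

Total head at well G: h = 17.49 m (water level in the standpipe).
Pressure head at well A: ψ = P/(ρg) = 366.3×1000 / (1000 × 9.81) = 37.34 m.
Total head at well A: h = z + ψ = -18.92 + 37.34 = 18.42 m.
Δh = h(well G) − h(well A) = 17.49 − 18.42 = -0.93 m.
Vertical separation Δz = -2.07 − (-18.92) = 16.85 m.
|i_v| = |Δh| / Δz = 0.93 / 16.85 = 0.0552.
Head is higher in the deep piezometer, so vertical flow is upward (discharge condition).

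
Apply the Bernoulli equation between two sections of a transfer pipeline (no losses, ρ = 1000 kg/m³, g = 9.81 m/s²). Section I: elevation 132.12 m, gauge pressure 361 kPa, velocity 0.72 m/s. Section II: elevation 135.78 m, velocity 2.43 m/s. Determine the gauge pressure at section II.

P₂ ≈ 322 kPa

Pressure head at I: ψ₁ = P₁/(ρg) = 361×1000 / (1000 × 9.81) = 36.80 m.
Velocity heads: v₁²/2g = 0.72²/19.62 = 0.026 m; v₂²/2g = 2.43²/19.62 = 0.301 m.
Total head H = z₁ + ψ₁ + v₁²/2g = 132.12 + 36.80 + 0.026 = 168.95 m.
ψ₂ = H − z₂ − v₂²/2g = 168.95 − 135.78 − 0.301 = 32.87 m.
P₂ = ρgψ₂ = 1000 × 9.81 × 32.87 ≈ 322 kPa.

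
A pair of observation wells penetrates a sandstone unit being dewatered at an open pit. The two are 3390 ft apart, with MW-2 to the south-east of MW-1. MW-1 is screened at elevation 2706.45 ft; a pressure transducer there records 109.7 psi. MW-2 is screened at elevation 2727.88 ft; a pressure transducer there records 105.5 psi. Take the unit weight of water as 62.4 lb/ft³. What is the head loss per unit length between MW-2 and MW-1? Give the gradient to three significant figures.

i ≈ 0.00346 ft/ft

Pressure head at MW-1: ψ = 144·P/γ = 144 × 109.7 / 62.4 = 253.15 ft.
Total head at MW-1: h = z + ψ = 2706.45 + 253.15 = 2959.60 ft.
Pressure head at MW-2: ψ = 144·P/γ = 144 × 105.5 / 62.4 = 243.46 ft.
Total head at MW-2: h = z + ψ = 2727.88 + 243.46 = 2971.34 ft.
Head difference: h(MW-1) − h(MW-2) = 2959.60 − 2971.34 = -11.74 ft.
Hydraulic gradient: i = |Δh| / L = 11.74 / 3390 = 0.00346.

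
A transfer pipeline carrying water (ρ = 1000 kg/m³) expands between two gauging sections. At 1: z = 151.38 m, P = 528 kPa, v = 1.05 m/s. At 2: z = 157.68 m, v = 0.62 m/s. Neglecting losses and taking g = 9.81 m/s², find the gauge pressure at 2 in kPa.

Pressure head at 1: ψ₁ = P₁/(ρg) = 528×1000 / (1000 × 9.81) = 53.82 m.
Velocity heads: v₁²/2g = 1.05²/19.62 = 0.056 m; v₂²/2g = 0.62²/19.62 = 0.020 m.
Total head H = z₁ + ψ₁ + v₁²/2g = 151.38 + 53.82 + 0.056 = 205.26 m.
ψ₂ = H − z₂ − v₂²/2g = 205.26 − 157.68 − 0.020 = 47.56 m.
P₂ = ρgψ₂ = 1000 × 9.81 × 47.56 ≈ 467 kPa.

P₂ ≈ 467 kPa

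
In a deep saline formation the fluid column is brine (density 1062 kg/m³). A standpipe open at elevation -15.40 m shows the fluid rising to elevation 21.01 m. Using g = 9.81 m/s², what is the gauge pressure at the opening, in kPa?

Pressure head ψ = h − z = 21.01 − (-15.40) = 36.41 m.
P = ρgψ = 1062 × 9.81 × 36.41 = 379327 Pa ≈ 379 kPa.

P ≈ 379 kPa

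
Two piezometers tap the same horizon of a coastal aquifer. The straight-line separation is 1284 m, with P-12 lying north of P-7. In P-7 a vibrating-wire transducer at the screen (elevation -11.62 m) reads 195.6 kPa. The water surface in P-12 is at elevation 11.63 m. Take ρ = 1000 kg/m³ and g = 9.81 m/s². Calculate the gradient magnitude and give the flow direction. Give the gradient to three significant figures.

i ≈ 0.00258; groundwater flows toward the south

Pressure head at P-7: ψ = P/(ρg) = 195.6×1000 / (1000 × 9.81) = 19.94 m.
Total head at P-7: h = z + ψ = -11.62 + 19.94 = 8.32 m.
Total head at P-12: h = 11.63 m (water level in the piezometer is the total head).
Head difference: h(P-7) − h(P-12) = 8.32 − 11.63 = -3.31 m.
Hydraulic gradient: i = |Δh| / L = 3.31 / 1284 = 0.00258.
Flow is from higher to lower head: from P-12 toward P-7, i.e. toward the south.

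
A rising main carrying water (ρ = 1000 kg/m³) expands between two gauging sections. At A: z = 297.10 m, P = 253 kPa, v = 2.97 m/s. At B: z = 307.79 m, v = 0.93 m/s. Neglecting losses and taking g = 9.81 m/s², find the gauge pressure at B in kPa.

Pressure head at A: ψ₁ = P₁/(ρg) = 253×1000 / (1000 × 9.81) = 25.79 m.
Velocity heads: v₁²/2g = 2.97²/19.62 = 0.450 m; v₂²/2g = 0.93²/19.62 = 0.044 m.
Total head H = z₁ + ψ₁ + v₁²/2g = 297.10 + 25.79 + 0.450 = 323.34 m.
ψ₂ = H − z₂ − v₂²/2g = 323.34 − 307.79 − 0.044 = 15.51 m.
P₂ = ρgψ₂ = 1000 × 9.81 × 15.51 ≈ 152 kPa.

P₂ ≈ 152 kPa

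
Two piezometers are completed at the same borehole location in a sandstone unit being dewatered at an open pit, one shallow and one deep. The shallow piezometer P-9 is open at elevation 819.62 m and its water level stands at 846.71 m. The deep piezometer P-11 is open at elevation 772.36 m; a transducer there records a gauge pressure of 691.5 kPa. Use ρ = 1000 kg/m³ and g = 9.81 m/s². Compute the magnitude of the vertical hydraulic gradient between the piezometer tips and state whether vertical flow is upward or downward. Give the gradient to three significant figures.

Total head at P-9: h = 846.71 m (water level in the standpipe).
Pressure head at P-11: ψ = P/(ρg) = 691.5×1000 / (1000 × 9.81) = 70.49 m.
Total head at P-11: h = z + ψ = 772.36 + 70.49 = 842.85 m.
Δh = h(P-9) − h(P-11) = 846.71 − 842.85 = 3.86 m.
Vertical separation Δz = 819.62 − 772.36 = 47.26 m.
|i_v| = |Δh| / Δz = 3.86 / 47.26 = 0.0817.
Head is higher in the shallow piezometer, so vertical flow is downward (recharge condition).

|i_v| ≈ 0.0817; vertical flow is downward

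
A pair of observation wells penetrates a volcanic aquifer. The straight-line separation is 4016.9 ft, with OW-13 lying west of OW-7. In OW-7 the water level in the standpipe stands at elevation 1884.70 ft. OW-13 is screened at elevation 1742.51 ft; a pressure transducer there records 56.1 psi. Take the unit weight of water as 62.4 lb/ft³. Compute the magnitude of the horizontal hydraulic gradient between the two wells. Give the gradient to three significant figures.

Total head at OW-7: h = 1884.70 ft (water level in the piezometer is the total head).
Pressure head at OW-13: ψ = 144·P/γ = 144 × 56.1 / 62.4 = 129.46 ft.
Total head at OW-13: h = z + ψ = 1742.51 + 129.46 = 1871.97 ft.
Head difference: h(OW-7) − h(OW-13) = 1884.70 − 1871.97 = 12.73 ft.
Hydraulic gradient: i = |Δh| / L = 12.73 / 4016.9 = 0.00317.

i ≈ 0.00317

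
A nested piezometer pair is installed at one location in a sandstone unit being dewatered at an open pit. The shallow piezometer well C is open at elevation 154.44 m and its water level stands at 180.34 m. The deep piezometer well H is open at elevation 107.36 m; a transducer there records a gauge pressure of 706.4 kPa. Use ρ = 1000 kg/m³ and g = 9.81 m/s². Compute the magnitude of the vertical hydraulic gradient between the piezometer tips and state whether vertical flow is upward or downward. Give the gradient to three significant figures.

Total head at well C: h = 180.34 m (water level in the standpipe).
Pressure head at well H: ψ = P/(ρg) = 706.4×1000 / (1000 × 9.81) = 72.01 m.
Total head at well H: h = z + ψ = 107.36 + 72.01 = 179.37 m.
Δh = h(well C) − h(well H) = 180.34 − 179.37 = 0.97 m.
Vertical separation Δz = 154.44 − 107.36 = 47.08 m.
|i_v| = |Δh| / Δz = 0.97 / 47.08 = 0.0206.
Head is higher in the shallow piezometer, so vertical flow is downward (recharge condition).

|i_v| ≈ 0.0206; vertical flow is downward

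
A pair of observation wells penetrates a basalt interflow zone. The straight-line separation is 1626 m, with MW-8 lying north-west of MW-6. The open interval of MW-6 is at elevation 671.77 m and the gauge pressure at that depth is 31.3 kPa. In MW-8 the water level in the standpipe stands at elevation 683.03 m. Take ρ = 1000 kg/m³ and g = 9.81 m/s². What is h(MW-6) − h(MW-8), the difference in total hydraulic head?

Δh ≈ -8.07 m

Pressure head at MW-6: ψ = P/(ρg) = 31.3×1000 / (1000 × 9.81) = 3.19 m.
Total head at MW-6: h = z + ψ = 671.77 + 3.19 = 674.96 m.
Total head at MW-8: h = 683.03 m (water level in the piezometer is the total head).
Head difference: h(MW-6) − h(MW-8) = 674.96 − 683.03 = -8.07 m.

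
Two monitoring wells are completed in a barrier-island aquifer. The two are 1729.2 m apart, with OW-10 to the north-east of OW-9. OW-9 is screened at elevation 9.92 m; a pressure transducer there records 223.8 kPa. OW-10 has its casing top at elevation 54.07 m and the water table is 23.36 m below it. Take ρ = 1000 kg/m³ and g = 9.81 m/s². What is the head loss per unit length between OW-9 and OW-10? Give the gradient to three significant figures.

Pressure head at OW-9: ψ = P/(ρg) = 223.8×1000 / (1000 × 9.81) = 22.81 m.
Total head at OW-9: h = z + ψ = 9.92 + 22.81 = 32.73 m.
Total head at OW-10: h = 54.07 − 23.36 = 30.71 m.
Head difference: h(OW-9) − h(OW-10) = 32.73 − 30.71 = 2.02 m.
Hydraulic gradient: i = |Δh| / L = 2.02 / 1729.2 = 0.00117.

i ≈ 0.00117 m/m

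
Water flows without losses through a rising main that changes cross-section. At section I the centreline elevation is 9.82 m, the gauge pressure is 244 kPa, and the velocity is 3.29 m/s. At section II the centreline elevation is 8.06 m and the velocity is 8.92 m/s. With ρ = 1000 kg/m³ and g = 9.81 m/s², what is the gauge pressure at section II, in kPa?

Pressure head at I: ψ₁ = P₁/(ρg) = 244×1000 / (1000 × 9.81) = 24.87 m.
Velocity heads: v₁²/2g = 3.29²/19.62 = 0.552 m; v₂²/2g = 8.92²/19.62 = 4.055 m.
Total head H = z₁ + ψ₁ + v₁²/2g = 9.82 + 24.87 + 0.552 = 35.24 m.
ψ₂ = H − z₂ − v₂²/2g = 35.24 − 8.06 − 4.055 = 23.12 m.
P₂ = ρgψ₂ = 1000 × 9.81 × 23.12 ≈ 227 kPa.

P₂ ≈ 227 kPa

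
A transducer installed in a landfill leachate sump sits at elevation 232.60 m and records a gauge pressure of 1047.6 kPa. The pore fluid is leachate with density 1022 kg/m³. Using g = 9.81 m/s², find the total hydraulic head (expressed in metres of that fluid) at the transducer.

ψ = P/(ρg) = 1047.6×1000 / (1022 × 9.81) = 104.49 m.
h = z + ψ = 232.60 + 104.49 = 337.09 m.

h ≈ 337.09 m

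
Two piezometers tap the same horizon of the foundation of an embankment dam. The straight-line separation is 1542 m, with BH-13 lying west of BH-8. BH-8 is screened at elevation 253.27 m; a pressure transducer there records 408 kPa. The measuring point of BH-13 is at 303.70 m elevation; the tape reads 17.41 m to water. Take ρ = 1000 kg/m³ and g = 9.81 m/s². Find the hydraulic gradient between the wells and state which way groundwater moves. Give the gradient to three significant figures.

Pressure head at BH-8: ψ = P/(ρg) = 408×1000 / (1000 × 9.81) = 41.59 m.
Total head at BH-8: h = z + ψ = 253.27 + 41.59 = 294.86 m.
Total head at BH-13: h = 303.70 − 17.41 = 286.29 m.
Head difference: h(BH-8) − h(BH-13) = 294.86 − 286.29 = 8.57 m.
Hydraulic gradient: i = |Δh| / L = 8.57 / 1542 = 0.00556.
Flow is from higher to lower head: from BH-8 toward BH-13, i.e. toward the west.

i ≈ 0.00556; groundwater flows toward the west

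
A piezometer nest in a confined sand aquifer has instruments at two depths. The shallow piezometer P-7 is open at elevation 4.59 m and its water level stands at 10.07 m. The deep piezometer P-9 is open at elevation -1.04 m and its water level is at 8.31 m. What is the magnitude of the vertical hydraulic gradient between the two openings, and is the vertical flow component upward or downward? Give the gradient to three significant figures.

|i_v| ≈ 0.313; vertical flow is downward

Total head at P-7: h = 10.07 m (water level in the standpipe).
Total head at P-9: h = 8.31 m.
Δh = h(P-7) − h(P-9) = 10.07 − 8.31 = 1.76 m.
Vertical separation Δz = 4.59 − (-1.04) = 5.63 m.
|i_v| = |Δh| / Δz = 1.76 / 5.63 = 0.313.
Head is higher in the shallow piezometer, so vertical flow is downward (recharge condition).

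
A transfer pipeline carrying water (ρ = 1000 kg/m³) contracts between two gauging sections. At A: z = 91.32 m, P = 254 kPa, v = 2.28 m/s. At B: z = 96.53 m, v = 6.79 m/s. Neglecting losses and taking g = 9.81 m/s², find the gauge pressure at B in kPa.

P₂ ≈ 182 kPa

Pressure head at A: ψ₁ = P₁/(ρg) = 254×1000 / (1000 × 9.81) = 25.89 m.
Velocity heads: v₁²/2g = 2.28²/19.62 = 0.265 m; v₂²/2g = 6.79²/19.62 = 2.350 m.
Total head H = z₁ + ψ₁ + v₁²/2g = 91.32 + 25.89 + 0.265 = 117.47 m.
ψ₂ = H − z₂ − v₂²/2g = 117.47 − 96.53 − 2.350 = 18.59 m.
P₂ = ρgψ₂ = 1000 × 9.81 × 18.59 ≈ 182 kPa.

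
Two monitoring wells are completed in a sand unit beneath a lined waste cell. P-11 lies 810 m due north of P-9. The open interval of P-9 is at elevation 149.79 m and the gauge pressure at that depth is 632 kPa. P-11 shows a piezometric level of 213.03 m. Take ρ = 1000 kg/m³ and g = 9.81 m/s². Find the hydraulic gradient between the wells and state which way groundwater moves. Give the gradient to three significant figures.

Pressure head at P-9: ψ = P/(ρg) = 632×1000 / (1000 × 9.81) = 64.42 m.
Total head at P-9: h = z + ψ = 149.79 + 64.42 = 214.21 m.
Total head at P-11: h = 213.03 m (water level in the piezometer is the total head).
Head difference: h(P-9) − h(P-11) = 214.21 − 213.03 = 1.18 m.
Hydraulic gradient: i = |Δh| / L = 1.18 / 810 = 0.00146.
Flow is from higher to lower head: from P-9 toward P-11, i.e. toward the north.

i ≈ 0.00146; groundwater flows toward the north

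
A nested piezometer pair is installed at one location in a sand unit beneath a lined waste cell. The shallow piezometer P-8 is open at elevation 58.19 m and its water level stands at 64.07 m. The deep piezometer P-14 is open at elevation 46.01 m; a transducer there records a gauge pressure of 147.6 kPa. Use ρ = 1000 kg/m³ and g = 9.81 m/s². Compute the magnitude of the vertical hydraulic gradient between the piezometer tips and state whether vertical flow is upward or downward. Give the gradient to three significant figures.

Total head at P-8: h = 64.07 m (water level in the standpipe).
Pressure head at P-14: ψ = P/(ρg) = 147.6×1000 / (1000 × 9.81) = 15.05 m.
Total head at P-14: h = z + ψ = 46.01 + 15.05 = 61.06 m.
Δh = h(P-8) − h(P-14) = 64.07 − 61.06 = 3.01 m.
Vertical separation Δz = 58.19 − 46.01 = 12.18 m.
|i_v| = |Δh| / Δz = 3.01 / 12.18 = 0.247.
Head is higher in the shallow piezometer, so vertical flow is downward (recharge condition).

|i_v| ≈ 0.247; vertical flow is downward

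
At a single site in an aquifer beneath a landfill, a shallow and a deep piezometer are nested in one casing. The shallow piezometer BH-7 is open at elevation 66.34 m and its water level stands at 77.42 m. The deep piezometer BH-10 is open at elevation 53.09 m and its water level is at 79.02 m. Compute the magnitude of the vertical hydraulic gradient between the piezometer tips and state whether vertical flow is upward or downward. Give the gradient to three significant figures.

Total head at BH-7: h = 77.42 m (water level in the standpipe).
Total head at BH-10: h = 79.02 m.
Δh = h(BH-7) − h(BH-10) = 77.42 − 79.02 = -1.60 m.
Vertical separation Δz = 66.34 − 53.09 = 13.25 m.
|i_v| = |Δh| / Δz = 1.60 / 13.25 = 0.121.
Head is higher in the deep piezometer, so vertical flow is upward (discharge condition).

|i_v| ≈ 0.121; vertical flow is upward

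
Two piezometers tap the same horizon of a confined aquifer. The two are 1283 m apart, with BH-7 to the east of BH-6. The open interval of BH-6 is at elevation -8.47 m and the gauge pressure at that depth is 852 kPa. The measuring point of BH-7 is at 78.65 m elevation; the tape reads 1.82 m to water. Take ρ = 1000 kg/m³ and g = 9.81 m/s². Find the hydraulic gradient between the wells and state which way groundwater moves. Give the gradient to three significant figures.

i ≈ 0.00121; groundwater flows toward the east

Pressure head at BH-6: ψ = P/(ρg) = 852×1000 / (1000 × 9.81) = 86.85 m.
Total head at BH-6: h = z + ψ = -8.47 + 86.85 = 78.38 m.
Total head at BH-7: h = 78.65 − 1.82 = 76.83 m.
Head difference: h(BH-6) − h(BH-7) = 78.38 − 76.83 = 1.55 m.
Hydraulic gradient: i = |Δh| / L = 1.55 / 1283 = 0.00121.
Flow is from higher to lower head: from BH-6 toward BH-7, i.e. toward the east.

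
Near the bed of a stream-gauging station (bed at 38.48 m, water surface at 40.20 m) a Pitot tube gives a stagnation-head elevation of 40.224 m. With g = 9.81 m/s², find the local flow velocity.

Near the bed, under hydrostatic conditions, the piezometric head (z + ψ) equals the free-surface elevation, 40.20 m.
Velocity head = total − piezometric = 40.224 − 40.20 = 0.024 m.
v = √(2g·h_v) = √(2 × 9.81 × 0.024) = 0.686 m/s.

v ≈ 0.686 m/s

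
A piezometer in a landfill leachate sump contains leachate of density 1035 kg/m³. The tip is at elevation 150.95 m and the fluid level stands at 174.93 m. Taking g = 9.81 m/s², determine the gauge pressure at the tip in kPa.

P ≈ 243 kPa

Pressure head ψ = h − z = 174.93 − 150.95 = 23.98 m.
P = ρgψ = 1035 × 9.81 × 23.98 = 243477 Pa ≈ 243 kPa.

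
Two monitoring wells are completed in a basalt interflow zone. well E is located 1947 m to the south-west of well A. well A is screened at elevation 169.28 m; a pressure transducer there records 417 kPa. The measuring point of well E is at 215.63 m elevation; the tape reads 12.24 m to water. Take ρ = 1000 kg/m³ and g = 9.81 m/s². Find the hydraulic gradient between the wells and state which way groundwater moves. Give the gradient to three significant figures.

i ≈ 0.00431; groundwater flows toward the south-west

Pressure head at well A: ψ = P/(ρg) = 417×1000 / (1000 × 9.81) = 42.51 m.
Total head at well A: h = z + ψ = 169.28 + 42.51 = 211.79 m.
Total head at well E: h = 215.63 − 12.24 = 203.39 m.
Head difference: h(well A) − h(well E) = 211.79 − 203.39 = 8.40 m.
Hydraulic gradient: i = |Δh| / L = 8.40 / 1947 = 0.00431.
Flow is from higher to lower head: from well A toward well E, i.e. toward the south-west.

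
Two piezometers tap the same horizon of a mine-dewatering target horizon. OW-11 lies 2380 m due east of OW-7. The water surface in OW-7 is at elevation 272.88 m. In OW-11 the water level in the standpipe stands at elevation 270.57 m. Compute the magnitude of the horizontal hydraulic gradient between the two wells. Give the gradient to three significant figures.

Total head at OW-7: h = 272.88 m (water level in the piezometer is the total head).
Total head at OW-11: h = 270.57 m (water level in the piezometer is the total head).
Head difference: h(OW-7) − h(OW-11) = 272.88 − 270.57 = 2.31 m.
Hydraulic gradient: i = |Δh| / L = 2.31 / 2380 = 0.000971.

i ≈ 0.000971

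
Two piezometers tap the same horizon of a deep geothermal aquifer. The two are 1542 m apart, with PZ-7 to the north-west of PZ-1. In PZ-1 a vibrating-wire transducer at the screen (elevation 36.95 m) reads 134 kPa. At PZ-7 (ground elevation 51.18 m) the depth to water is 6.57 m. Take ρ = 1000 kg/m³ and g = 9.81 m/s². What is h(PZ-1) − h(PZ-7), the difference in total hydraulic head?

Pressure head at PZ-1: ψ = P/(ρg) = 134×1000 / (1000 × 9.81) = 13.66 m.
Total head at PZ-1: h = z + ψ = 36.95 + 13.66 = 50.61 m.
Total head at PZ-7: h = 51.18 − 6.57 = 44.61 m.
Head difference: h(PZ-1) − h(PZ-7) = 50.61 − 44.61 = 6.00 m.

Δh ≈ 6.00 m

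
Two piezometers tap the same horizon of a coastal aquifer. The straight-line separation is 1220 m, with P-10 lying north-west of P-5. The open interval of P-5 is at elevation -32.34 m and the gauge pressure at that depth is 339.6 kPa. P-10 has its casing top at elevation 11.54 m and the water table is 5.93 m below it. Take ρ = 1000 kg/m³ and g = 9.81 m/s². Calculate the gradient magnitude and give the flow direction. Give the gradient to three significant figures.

i ≈ 0.00273; groundwater flows toward the south-east

Pressure head at P-5: ψ = P/(ρg) = 339.6×1000 / (1000 × 9.81) = 34.62 m.
Total head at P-5: h = z + ψ = -32.34 + 34.62 = 2.28 m.
Total head at P-10: h = 11.54 − 5.93 = 5.61 m.
Head difference: h(P-5) − h(P-10) = 2.28 − 5.61 = -3.33 m.
Hydraulic gradient: i = |Δh| / L = 3.33 / 1220 = 0.00273.
Flow is from higher to lower head: from P-10 toward P-5, i.e. toward the south-east.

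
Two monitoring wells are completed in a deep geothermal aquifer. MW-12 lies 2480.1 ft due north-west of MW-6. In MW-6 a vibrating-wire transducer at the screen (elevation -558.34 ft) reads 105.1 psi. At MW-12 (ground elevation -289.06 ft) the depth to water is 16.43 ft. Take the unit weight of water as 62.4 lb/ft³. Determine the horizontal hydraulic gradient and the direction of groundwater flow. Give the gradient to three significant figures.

Pressure head at MW-6: ψ = 144·P/γ = 144 × 105.1 / 62.4 = 242.54 ft.
Total head at MW-6: h = z + ψ = -558.34 + 242.54 = -315.80 ft.
Total head at MW-12: h = -289.06 − 16.43 = -305.49 ft.
Head difference: h(MW-6) − h(MW-12) = -315.80 − (-305.49) = -10.31 ft.
Hydraulic gradient: i = |Δh| / L = 10.31 / 2480.1 = 0.00416.
Flow is from higher to lower head: from MW-12 toward MW-6, i.e. toward the south-east.

i ≈ 0.00416; groundwater flows toward the south-east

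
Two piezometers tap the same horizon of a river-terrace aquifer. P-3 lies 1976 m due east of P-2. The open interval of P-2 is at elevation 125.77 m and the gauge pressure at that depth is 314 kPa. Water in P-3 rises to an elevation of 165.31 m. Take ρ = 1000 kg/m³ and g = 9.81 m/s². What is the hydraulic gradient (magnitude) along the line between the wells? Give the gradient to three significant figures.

i ≈ 0.00381

Pressure head at P-2: ψ = P/(ρg) = 314×1000 / (1000 × 9.81) = 32.01 m.
Total head at P-2: h = z + ψ = 125.77 + 32.01 = 157.78 m.
Total head at P-3: h = 165.31 m (water level in the piezometer is the total head).
Head difference: h(P-2) − h(P-3) = 157.78 − 165.31 = -7.53 m.
Hydraulic gradient: i = |Δh| / L = 7.53 / 1976 = 0.00381.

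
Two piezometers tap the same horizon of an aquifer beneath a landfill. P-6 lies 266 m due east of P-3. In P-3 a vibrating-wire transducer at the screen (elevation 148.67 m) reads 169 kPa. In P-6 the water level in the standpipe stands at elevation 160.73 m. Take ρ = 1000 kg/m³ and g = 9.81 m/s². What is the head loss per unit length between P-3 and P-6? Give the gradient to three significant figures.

Pressure head at P-3: ψ = P/(ρg) = 169×1000 / (1000 × 9.81) = 17.23 m.
Total head at P-3: h = z + ψ = 148.67 + 17.23 = 165.90 m.
Total head at P-6: h = 160.73 m (water level in the piezometer is the total head).
Head difference: h(P-3) − h(P-6) = 165.90 − 160.73 = 5.17 m.
Hydraulic gradient: i = |Δh| / L = 5.17 / 266 = 0.0194.

i ≈ 0.0194 m/m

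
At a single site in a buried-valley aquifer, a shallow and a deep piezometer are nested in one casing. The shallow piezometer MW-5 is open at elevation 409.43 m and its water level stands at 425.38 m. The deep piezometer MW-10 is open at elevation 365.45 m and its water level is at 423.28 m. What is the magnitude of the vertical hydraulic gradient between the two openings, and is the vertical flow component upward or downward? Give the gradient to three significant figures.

|i_v| ≈ 0.0477; vertical flow is downward

Total head at MW-5: h = 425.38 m (water level in the standpipe).
Total head at MW-10: h = 423.28 m.
Δh = h(MW-5) − h(MW-10) = 425.38 − 423.28 = 2.10 m.
Vertical separation Δz = 409.43 − 365.45 = 43.98 m.
|i_v| = |Δh| / Δz = 2.10 / 43.98 = 0.0477.
Head is higher in the shallow piezometer, so vertical flow is downward (recharge condition).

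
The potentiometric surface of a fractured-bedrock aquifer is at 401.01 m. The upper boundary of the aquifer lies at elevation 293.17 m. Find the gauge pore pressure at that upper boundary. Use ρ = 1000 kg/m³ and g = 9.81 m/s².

Pressure head at the aquifer top: ψ = h − z = 401.01 − 293.17 = 107.84 m.
P = ρgψ = 1000 × 9.81 × 107.84 = 1057910 Pa ≈ 1060 kPa.

P ≈ 1060 kPa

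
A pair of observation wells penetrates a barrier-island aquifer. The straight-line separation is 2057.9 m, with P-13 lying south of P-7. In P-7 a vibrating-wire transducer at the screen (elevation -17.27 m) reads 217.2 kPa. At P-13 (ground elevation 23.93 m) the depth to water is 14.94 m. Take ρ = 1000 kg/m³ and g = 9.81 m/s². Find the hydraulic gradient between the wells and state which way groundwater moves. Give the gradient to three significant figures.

i ≈ 0.00200; groundwater flows toward the north

Pressure head at P-7: ψ = P/(ρg) = 217.2×1000 / (1000 × 9.81) = 22.14 m.
Total head at P-7: h = z + ψ = -17.27 + 22.14 = 4.87 m.
Total head at P-13: h = 23.93 − 14.94 = 8.99 m.
Head difference: h(P-7) − h(P-13) = 4.87 − 8.99 = -4.12 m.
Hydraulic gradient: i = |Δh| / L = 4.12 / 2057.9 = 0.00200.
Flow is from higher to lower head: from P-13 toward P-7, i.e. toward the north.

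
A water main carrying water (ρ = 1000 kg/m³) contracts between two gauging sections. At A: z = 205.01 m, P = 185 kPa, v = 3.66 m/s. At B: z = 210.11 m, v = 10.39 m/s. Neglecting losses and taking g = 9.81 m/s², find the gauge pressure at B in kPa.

P₂ ≈ 87.7 kPa

Pressure head at A: ψ₁ = P₁/(ρg) = 185×1000 / (1000 × 9.81) = 18.86 m.
Velocity heads: v₁²/2g = 3.66²/19.62 = 0.683 m; v₂²/2g = 10.39²/19.62 = 5.502 m.
Total head H = z₁ + ψ₁ + v₁²/2g = 205.01 + 18.86 + 0.683 = 224.55 m.
ψ₂ = H − z₂ − v₂²/2g = 224.55 − 210.11 − 5.502 = 8.94 m.
P₂ = ρgψ₂ = 1000 × 9.81 × 8.94 ≈ 87.7 kPa.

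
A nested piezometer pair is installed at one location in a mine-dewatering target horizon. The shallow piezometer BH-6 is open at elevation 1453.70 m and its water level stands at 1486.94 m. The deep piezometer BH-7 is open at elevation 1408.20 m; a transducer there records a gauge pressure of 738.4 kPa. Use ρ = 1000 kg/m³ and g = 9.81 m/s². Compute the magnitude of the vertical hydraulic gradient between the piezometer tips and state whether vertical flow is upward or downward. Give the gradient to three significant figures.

Total head at BH-6: h = 1486.94 m (water level in the standpipe).
Pressure head at BH-7: ψ = P/(ρg) = 738.4×1000 / (1000 × 9.81) = 75.27 m.
Total head at BH-7: h = z + ψ = 1408.20 + 75.27 = 1483.47 m.
Δh = h(BH-6) − h(BH-7) = 1486.94 − 1483.47 = 3.47 m.
Vertical separation Δz = 1453.70 − 1408.20 = 45.50 m.
|i_v| = |Δh| / Δz = 3.47 / 45.50 = 0.0763.
Head is higher in the shallow piezometer, so vertical flow is downward (recharge condition).

|i_v| ≈ 0.0763; vertical flow is downward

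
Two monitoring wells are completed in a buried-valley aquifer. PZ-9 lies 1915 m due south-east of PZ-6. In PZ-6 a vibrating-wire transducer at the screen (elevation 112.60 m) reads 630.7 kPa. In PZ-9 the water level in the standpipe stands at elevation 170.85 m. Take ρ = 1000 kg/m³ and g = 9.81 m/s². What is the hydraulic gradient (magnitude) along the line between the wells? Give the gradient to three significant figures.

i ≈ 0.00315

Pressure head at PZ-6: ψ = P/(ρg) = 630.7×1000 / (1000 × 9.81) = 64.29 m.
Total head at PZ-6: h = z + ψ = 112.60 + 64.29 = 176.89 m.
Total head at PZ-9: h = 170.85 m (water level in the piezometer is the total head).
Head difference: h(PZ-6) − h(PZ-9) = 176.89 − 170.85 = 6.04 m.
Hydraulic gradient: i = |Δh| / L = 6.04 / 1915 = 0.00315.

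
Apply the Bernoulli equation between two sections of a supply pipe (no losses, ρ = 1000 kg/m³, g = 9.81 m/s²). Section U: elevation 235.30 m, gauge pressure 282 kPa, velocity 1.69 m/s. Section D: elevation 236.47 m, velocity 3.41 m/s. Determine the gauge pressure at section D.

P₂ ≈ 266 kPa

Pressure head at U: ψ₁ = P₁/(ρg) = 282×1000 / (1000 × 9.81) = 28.75 m.
Velocity heads: v₁²/2g = 1.69²/19.62 = 0.146 m; v₂²/2g = 3.41²/19.62 = 0.593 m.
Total head H = z₁ + ψ₁ + v₁²/2g = 235.30 + 28.75 + 0.146 = 264.20 m.
ψ₂ = H − z₂ − v₂²/2g = 264.20 − 236.47 − 0.593 = 27.14 m.
P₂ = ρgψ₂ = 1000 × 9.81 × 27.14 ≈ 266 kPa.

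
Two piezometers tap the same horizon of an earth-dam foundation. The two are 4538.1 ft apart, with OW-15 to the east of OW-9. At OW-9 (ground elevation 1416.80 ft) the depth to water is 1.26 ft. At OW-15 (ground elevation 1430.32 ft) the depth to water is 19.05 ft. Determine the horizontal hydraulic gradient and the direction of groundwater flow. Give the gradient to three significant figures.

i ≈ 0.000941; groundwater flows toward the east

Total head at OW-9: h = 1416.80 − 1.26 = 1415.54 ft.
Total head at OW-15: h = 1430.32 − 19.05 = 1411.27 ft.
Head difference: h(OW-9) − h(OW-15) = 1415.54 − 1411.27 = 4.27 ft.
Hydraulic gradient: i = |Δh| / L = 4.27 / 4538.1 = 0.000941.
Flow is from higher to lower head: from OW-9 toward OW-15, i.e. toward the east.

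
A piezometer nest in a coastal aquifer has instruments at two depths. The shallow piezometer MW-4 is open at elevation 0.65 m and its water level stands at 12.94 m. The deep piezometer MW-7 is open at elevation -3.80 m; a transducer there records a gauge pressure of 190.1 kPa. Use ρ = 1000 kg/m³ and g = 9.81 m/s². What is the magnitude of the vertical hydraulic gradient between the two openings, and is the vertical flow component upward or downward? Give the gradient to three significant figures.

Total head at MW-4: h = 12.94 m (water level in the standpipe).
Pressure head at MW-7: ψ = P/(ρg) = 190.1×1000 / (1000 × 9.81) = 19.38 m.
Total head at MW-7: h = z + ψ = -3.80 + 19.38 = 15.58 m.
Δh = h(MW-4) − h(MW-7) = 12.94 − 15.58 = -2.64 m.
Vertical separation Δz = 0.65 − (-3.80) = 4.45 m.
|i_v| = |Δh| / Δz = 2.64 / 4.45 = 0.593.
Head is higher in the deep piezometer, so vertical flow is upward (discharge condition).

|i_v| ≈ 0.593; vertical flow is upward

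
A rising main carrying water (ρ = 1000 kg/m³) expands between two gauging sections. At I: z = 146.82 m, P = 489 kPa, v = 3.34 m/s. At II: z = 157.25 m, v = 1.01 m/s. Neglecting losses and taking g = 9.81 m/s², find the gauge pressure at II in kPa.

Pressure head at I: ψ₁ = P₁/(ρg) = 489×1000 / (1000 × 9.81) = 49.85 m.
Velocity heads: v₁²/2g = 3.34²/19.62 = 0.569 m; v₂²/2g = 1.01²/19.62 = 0.052 m.
Total head H = z₁ + ψ₁ + v₁²/2g = 146.82 + 49.85 + 0.569 = 197.24 m.
ψ₂ = H − z₂ − v₂²/2g = 197.24 − 157.25 − 0.052 = 39.94 m.
P₂ = ρgψ₂ = 1000 × 9.81 × 39.94 ≈ 392 kPa.

P₂ ≈ 392 kPa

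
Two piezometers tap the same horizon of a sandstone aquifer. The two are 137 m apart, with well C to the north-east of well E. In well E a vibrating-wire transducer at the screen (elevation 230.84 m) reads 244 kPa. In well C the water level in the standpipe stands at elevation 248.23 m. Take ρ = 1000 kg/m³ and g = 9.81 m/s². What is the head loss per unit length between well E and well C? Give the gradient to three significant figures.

Pressure head at well E: ψ = P/(ρg) = 244×1000 / (1000 × 9.81) = 24.87 m.
Total head at well E: h = z + ψ = 230.84 + 24.87 = 255.71 m.
Total head at well C: h = 248.23 m (water level in the piezometer is the total head).
Head difference: h(well E) − h(well C) = 255.71 − 248.23 = 7.48 m.
Hydraulic gradient: i = |Δh| / L = 7.48 / 137 = 0.0546.

i ≈ 0.0546 m/m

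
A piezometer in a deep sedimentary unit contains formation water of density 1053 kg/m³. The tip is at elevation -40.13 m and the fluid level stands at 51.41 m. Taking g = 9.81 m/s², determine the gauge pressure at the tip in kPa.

P ≈ 946 kPa

Pressure head ψ = h − z = 51.41 − (-40.13) = 91.54 m.
P = ρgψ = 1053 × 9.81 × 91.54 = 945602 Pa ≈ 946 kPa.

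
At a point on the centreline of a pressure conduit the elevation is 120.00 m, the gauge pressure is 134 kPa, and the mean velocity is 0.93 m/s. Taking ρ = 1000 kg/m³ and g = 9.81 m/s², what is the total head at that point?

h ≈ 133.70 m

Pressure head ψ = P/(ρg) = 134×1000 / (1000 × 9.81) = 13.66 m.
Velocity head = v²/(2g) = 0.93² / (2 × 9.81) = 0.044 m.
h = z + ψ + v²/(2g) = 120.00 + 13.66 + 0.044 = 133.70 m.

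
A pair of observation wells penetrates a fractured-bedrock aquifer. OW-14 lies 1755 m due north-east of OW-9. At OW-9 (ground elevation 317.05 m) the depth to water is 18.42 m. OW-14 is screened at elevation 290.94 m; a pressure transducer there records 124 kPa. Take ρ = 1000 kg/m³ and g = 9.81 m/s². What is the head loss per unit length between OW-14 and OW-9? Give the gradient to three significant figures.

i ≈ 0.00282 m/m

Total head at OW-9: h = 317.05 − 18.42 = 298.63 m.
Pressure head at OW-14: ψ = P/(ρg) = 124×1000 / (1000 × 9.81) = 12.64 m.
Total head at OW-14: h = z + ψ = 290.94 + 12.64 = 303.58 m.
Head difference: h(OW-9) − h(OW-14) = 298.63 − 303.58 = -4.95 m.
Hydraulic gradient: i = |Δh| / L = 4.95 / 1755 = 0.00282.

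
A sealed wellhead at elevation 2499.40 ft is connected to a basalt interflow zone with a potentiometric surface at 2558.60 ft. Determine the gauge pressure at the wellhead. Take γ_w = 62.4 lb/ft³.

Head above the cap: Δh = 2558.60 − 2499.40 = 59.20 ft.
P = γΔh/144 = 62.4 × 59.20 / 144 = 25.7 psi.

P ≈ 25.7 psi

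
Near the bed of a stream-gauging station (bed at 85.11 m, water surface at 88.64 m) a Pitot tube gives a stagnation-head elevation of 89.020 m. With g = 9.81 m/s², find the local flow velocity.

Near the bed, under hydrostatic conditions, the piezometric head (z + ψ) equals the free-surface elevation, 88.64 m.
Velocity head = total − piezometric = 89.020 − 88.64 = 0.380 m.
v = √(2g·h_v) = √(2 × 9.81 × 0.380) = 2.73 m/s.

v ≈ 2.73 m/s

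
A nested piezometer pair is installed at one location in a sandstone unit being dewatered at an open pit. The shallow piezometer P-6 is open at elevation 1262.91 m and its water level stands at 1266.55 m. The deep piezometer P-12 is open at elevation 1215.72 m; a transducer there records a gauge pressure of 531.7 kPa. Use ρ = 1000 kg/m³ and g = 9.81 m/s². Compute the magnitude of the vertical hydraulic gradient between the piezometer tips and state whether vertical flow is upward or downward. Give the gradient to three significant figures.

Total head at P-6: h = 1266.55 m (water level in the standpipe).
Pressure head at P-12: ψ = P/(ρg) = 531.7×1000 / (1000 × 9.81) = 54.20 m.
Total head at P-12: h = z + ψ = 1215.72 + 54.20 = 1269.92 m.
Δh = h(P-6) − h(P-12) = 1266.55 − 1269.92 = -3.37 m.
Vertical separation Δz = 1262.91 − 1215.72 = 47.19 m.
|i_v| = |Δh| / Δz = 3.37 / 47.19 = 0.0714.
Head is higher in the deep piezometer, so vertical flow is upward (discharge condition).

|i_v| ≈ 0.0714; vertical flow is upward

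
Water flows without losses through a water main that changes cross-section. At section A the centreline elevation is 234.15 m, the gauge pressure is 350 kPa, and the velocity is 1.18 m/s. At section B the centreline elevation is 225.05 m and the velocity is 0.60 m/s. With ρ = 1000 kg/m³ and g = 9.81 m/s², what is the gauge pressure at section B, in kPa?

Pressure head at A: ψ₁ = P₁/(ρg) = 350×1000 / (1000 × 9.81) = 35.68 m.
Velocity heads: v₁²/2g = 1.18²/19.62 = 0.071 m; v₂²/2g = 0.60²/19.62 = 0.018 m.
Total head H = z₁ + ψ₁ + v₁²/2g = 234.15 + 35.68 + 0.071 = 269.90 m.
ψ₂ = H − z₂ − v₂²/2g = 269.90 − 225.05 − 0.018 = 44.83 m.
P₂ = ρgψ₂ = 1000 × 9.81 × 44.83 ≈ 440 kPa.

P₂ ≈ 440 kPa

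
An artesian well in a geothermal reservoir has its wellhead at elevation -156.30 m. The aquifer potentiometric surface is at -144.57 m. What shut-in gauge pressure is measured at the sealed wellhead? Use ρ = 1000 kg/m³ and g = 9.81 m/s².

P ≈ 115 kPa

Head above the cap: Δh = -144.57 − (-156.30) = 11.73 m.
P = ρgΔh = 1000 × 9.81 × 11.73 = 115071 Pa ≈ 115 kPa.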